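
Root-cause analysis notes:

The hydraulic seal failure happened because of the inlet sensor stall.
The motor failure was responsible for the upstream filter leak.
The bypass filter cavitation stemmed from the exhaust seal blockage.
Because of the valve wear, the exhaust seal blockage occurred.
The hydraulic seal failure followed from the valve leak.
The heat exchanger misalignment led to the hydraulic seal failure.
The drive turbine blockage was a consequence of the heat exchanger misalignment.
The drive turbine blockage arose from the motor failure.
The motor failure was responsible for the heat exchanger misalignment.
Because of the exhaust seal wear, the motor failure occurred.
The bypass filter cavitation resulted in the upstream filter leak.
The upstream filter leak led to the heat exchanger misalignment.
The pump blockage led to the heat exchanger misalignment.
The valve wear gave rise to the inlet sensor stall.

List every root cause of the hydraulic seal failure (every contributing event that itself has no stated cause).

the exhaust seal wear, the pump blockage, the valve leak, the valve wear

Tracing upstream from the hydraulic seal failure: the hydraulic seal failure ← the valve leak.
A separate upstream branch: the hydraulic seal failure ← the inlet sensor stall ← the valve wear.
A separate upstream branch: the hydraulic seal failure ← the heat exchanger misalignment ← the motor failure ← the exhaust seal wear.
A separate upstream branch: the hydraulic seal failure ← the heat exchanger misalignment ← the pump blockage.
Each of those chain origins has no stated cause.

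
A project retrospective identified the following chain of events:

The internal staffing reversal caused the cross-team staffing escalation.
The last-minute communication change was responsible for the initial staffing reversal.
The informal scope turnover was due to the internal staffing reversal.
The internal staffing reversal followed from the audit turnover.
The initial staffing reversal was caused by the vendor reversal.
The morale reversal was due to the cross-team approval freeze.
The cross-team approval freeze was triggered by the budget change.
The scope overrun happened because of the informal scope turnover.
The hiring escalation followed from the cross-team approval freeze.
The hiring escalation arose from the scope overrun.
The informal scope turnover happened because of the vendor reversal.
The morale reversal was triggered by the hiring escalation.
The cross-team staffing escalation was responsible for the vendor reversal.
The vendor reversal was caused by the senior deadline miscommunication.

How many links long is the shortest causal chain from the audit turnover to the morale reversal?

Shortest chain: the audit turnover → the internal staffing reversal → the informal scope turnover → the scope overrun → the hiring escalation → the morale reversal.

5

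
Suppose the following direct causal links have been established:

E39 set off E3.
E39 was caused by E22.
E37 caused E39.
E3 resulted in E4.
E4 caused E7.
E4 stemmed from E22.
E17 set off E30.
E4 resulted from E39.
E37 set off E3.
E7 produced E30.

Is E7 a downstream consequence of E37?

There is a causal chain: E37 → E39 → E4 → E7.

Yes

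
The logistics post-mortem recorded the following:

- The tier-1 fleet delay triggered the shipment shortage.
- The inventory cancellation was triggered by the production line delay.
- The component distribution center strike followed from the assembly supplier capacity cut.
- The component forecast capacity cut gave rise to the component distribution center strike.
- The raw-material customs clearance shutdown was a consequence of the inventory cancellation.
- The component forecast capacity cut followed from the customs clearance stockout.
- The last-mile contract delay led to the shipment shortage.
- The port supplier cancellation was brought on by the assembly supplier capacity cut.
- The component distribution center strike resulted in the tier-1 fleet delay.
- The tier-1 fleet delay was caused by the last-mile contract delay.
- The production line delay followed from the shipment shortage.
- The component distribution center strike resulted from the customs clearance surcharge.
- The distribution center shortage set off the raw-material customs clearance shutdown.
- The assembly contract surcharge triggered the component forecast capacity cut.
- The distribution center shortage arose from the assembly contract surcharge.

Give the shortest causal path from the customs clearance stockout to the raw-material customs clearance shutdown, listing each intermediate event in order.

the customs clearance stockout → the component forecast capacity cut → the component distribution center strike → the tier-1 fleet delay → the shipment shortage → the production line delay → the inventory cancellation → the raw-material customs clearance shutdown

the customs clearance stockout → the component forecast capacity cut
the component forecast capacity cut → the component distribution center strike
the component distribution center strike → the tier-1 fleet delay
the tier-1 fleet delay → the shipment shortage
the shipment shortage → the production line delay
the production line delay → the inventory cancellation
the inventory cancellation → the raw-material customs clearance shutdown
Length: 7 steps.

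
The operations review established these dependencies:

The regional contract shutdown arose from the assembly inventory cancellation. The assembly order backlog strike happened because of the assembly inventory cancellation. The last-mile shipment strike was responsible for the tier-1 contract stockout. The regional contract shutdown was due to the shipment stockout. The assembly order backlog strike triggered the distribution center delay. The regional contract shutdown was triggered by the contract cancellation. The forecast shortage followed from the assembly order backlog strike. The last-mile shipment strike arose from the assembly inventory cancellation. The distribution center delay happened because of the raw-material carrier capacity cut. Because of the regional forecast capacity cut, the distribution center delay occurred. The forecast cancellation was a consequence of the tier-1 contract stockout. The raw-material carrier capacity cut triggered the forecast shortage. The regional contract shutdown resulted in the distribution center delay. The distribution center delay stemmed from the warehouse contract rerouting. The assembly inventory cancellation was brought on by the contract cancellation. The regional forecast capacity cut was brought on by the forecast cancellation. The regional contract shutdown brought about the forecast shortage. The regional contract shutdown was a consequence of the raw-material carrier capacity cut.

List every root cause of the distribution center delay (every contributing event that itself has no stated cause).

the contract cancellation, the raw-material carrier capacity cut, the shipment stockout, the warehouse contract rerouting

Tracing upstream from the distribution center delay: the distribution center delay ← the warehouse contract rerouting.
A separate upstream branch: the distribution center delay ← the regional contract shutdown ← the contract cancellation.
A separate upstream branch: the distribution center delay ← the raw-material carrier capacity cut.
A separate upstream branch: the distribution center delay ← the regional contract shutdown ← the shipment stockout.
Each of those chain origins has no stated cause.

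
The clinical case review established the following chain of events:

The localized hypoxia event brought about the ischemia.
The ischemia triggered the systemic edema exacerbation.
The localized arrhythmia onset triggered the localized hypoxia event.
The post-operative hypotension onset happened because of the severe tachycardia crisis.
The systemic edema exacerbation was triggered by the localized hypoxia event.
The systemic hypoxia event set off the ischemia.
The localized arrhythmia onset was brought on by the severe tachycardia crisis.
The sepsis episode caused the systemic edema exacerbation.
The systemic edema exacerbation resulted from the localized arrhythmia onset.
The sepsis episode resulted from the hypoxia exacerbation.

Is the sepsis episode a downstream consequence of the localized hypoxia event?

No

The localized hypoxia event leads to the ischemia, the systemic edema exacerbation; the sepsis episode is not among them.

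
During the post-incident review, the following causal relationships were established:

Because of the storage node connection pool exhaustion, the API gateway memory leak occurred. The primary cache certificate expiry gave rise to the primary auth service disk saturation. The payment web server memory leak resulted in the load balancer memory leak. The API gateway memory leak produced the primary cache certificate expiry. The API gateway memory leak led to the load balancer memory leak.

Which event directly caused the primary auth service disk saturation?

Upstream contributors include the storage node connection pool exhaustion, the API gateway memory leak, but only the primary cache certificate expiry feeds directly into the primary auth service disk saturation.

the primary cache certificate expiry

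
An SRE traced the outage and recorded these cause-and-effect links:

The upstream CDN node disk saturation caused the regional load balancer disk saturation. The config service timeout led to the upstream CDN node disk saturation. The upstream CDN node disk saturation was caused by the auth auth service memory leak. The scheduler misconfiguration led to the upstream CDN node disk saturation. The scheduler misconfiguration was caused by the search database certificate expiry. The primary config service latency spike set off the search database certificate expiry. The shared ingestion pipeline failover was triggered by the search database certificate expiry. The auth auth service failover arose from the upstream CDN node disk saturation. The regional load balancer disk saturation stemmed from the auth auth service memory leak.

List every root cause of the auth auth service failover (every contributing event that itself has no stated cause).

the auth auth service memory leak, the config service timeout, the primary config service latency spike

Tracing upstream from the auth auth service failover: the auth auth service failover ← the upstream CDN node disk saturation ← the scheduler misconfiguration ← the search database certificate expiry ← the primary config service latency spike.
A separate upstream branch: the auth auth service failover ← the upstream CDN node disk saturation ← the config service timeout.
A separate upstream branch: the auth auth service failover ← the upstream CDN node disk saturation ← the auth auth service memory leak.
Each of those chain origins has no stated cause.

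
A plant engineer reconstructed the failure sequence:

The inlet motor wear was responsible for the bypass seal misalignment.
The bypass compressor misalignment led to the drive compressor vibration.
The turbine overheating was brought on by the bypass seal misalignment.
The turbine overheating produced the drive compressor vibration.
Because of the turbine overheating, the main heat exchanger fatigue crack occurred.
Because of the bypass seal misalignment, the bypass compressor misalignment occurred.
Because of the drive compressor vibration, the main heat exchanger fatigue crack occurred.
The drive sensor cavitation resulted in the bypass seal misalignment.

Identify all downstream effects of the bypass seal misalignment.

the bypass compressor misalignment, the drive compressor vibration, the main heat exchanger fatigue crack, the turbine overheating

Direct effects: the bypass compressor misalignment, the turbine overheating.
2 steps out: the drive compressor vibration, the main heat exchanger fatigue crack.
Not reachable from it: the inlet motor wear, the drive sensor cavitation.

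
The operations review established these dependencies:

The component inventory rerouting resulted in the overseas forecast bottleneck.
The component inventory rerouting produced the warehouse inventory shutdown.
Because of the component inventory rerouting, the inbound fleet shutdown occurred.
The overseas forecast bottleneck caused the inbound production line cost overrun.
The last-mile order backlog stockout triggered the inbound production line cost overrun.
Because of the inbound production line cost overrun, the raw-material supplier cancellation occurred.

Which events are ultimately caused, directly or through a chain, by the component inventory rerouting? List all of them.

the inbound fleet shutdown, the inbound production line cost overrun, the overseas forecast bottleneck, the raw-material supplier cancellation, the warehouse inventory shutdown

Direct effects: the inbound fleet shutdown, the overseas forecast bottleneck, the warehouse inventory shutdown.
2 steps out: the inbound production line cost overrun.
3 steps out: the raw-material supplier cancellation.
Not reachable from it: the last-mile order backlog stockout.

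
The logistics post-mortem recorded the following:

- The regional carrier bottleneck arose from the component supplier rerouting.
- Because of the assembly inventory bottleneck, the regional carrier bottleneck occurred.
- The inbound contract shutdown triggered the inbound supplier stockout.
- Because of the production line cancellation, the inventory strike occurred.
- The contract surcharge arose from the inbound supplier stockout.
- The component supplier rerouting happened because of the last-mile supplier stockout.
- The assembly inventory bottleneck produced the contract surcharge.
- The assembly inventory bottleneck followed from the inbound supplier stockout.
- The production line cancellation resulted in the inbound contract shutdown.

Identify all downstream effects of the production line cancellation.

Direct effects: the inventory strike, the inbound contract shutdown.
2 steps out: the inbound supplier stockout.
3 steps out: the assembly inventory bottleneck, the contract surcharge.
4 steps out: the regional carrier bottleneck.
Not reachable from it: the last-mile supplier stockout, the component supplier rerouting.

the assembly inventory bottleneck, the contract surcharge, the inbound contract shutdown, the inbound supplier stockout, the inventory strike, the regional carrier bottleneck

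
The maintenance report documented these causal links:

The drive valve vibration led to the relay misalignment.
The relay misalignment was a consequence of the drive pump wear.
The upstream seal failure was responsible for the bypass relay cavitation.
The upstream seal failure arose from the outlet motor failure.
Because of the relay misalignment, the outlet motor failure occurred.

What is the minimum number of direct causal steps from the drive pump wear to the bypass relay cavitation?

Shortest chain: the drive pump wear → the relay misalignment → the outlet motor failure → the upstream seal failure → the bypass relay cavitation.

4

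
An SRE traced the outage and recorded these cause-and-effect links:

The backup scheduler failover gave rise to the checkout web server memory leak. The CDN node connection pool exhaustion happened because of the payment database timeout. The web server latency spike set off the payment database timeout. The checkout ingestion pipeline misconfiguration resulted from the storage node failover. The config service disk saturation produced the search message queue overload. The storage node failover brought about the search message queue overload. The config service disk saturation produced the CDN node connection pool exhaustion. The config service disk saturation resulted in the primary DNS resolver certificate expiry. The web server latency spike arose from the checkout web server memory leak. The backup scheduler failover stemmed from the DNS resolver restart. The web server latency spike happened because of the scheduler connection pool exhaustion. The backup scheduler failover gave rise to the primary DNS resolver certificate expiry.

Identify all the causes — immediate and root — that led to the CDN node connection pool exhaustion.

the DNS resolver restart, the backup scheduler failover, the checkout web server memory leak, the config service disk saturation, the payment database timeout, the scheduler connection pool exhaustion, the web server latency spike

Immediate causes of the CDN node connection pool exhaustion: the config service disk saturation, the payment database timeout.
Further upstream: the scheduler connection pool exhaustion, the DNS resolver restart, the backup scheduler failover, the checkout web server memory leak, the web server latency spike.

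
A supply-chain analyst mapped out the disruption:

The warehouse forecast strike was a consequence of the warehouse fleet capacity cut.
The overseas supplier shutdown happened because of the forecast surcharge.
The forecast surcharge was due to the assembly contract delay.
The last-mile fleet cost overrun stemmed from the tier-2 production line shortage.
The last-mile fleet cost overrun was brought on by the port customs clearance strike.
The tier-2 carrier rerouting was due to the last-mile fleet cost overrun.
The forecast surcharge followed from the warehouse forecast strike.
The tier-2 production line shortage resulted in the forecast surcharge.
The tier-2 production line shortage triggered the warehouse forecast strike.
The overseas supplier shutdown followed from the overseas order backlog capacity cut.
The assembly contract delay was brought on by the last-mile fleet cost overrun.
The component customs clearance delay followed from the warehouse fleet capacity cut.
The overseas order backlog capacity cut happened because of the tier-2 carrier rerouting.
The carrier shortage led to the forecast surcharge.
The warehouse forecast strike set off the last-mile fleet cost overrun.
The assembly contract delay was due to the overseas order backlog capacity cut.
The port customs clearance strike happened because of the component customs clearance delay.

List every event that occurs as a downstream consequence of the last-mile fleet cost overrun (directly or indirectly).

the assembly contract delay, the forecast surcharge, the overseas order backlog capacity cut, the overseas supplier shutdown, the tier-2 carrier rerouting

Direct effects: the tier-2 carrier rerouting, the assembly contract delay.
2 steps out: the overseas order backlog capacity cut, the forecast surcharge.
3 steps out: the overseas supplier shutdown.
Not reachable from it: the tier-2 production line shortage, the warehouse fleet capacity cut, the component customs clearance delay, the warehouse forecast strike, the port customs clearance strike, the carrier shortage.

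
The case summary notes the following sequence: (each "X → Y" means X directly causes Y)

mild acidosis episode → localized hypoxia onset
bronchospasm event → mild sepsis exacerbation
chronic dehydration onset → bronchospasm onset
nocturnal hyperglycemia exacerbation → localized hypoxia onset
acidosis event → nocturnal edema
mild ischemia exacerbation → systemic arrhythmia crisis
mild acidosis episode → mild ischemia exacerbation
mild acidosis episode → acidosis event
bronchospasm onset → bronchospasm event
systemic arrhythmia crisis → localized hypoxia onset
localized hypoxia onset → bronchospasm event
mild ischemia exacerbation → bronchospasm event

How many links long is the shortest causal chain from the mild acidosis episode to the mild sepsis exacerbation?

3

Shortest chain: the mild acidosis episode → the mild ischemia exacerbation → the bronchospasm event → the mild sepsis exacerbation.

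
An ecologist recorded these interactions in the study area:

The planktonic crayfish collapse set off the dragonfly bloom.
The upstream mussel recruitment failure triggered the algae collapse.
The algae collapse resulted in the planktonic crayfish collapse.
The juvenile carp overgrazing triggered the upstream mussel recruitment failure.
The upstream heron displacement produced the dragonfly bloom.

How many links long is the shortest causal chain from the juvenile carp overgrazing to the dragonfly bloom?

4

Shortest chain: the juvenile carp overgrazing → the upstream mussel recruitment failure → the algae collapse → the planktonic crayfish collapse → the dragonfly bloom.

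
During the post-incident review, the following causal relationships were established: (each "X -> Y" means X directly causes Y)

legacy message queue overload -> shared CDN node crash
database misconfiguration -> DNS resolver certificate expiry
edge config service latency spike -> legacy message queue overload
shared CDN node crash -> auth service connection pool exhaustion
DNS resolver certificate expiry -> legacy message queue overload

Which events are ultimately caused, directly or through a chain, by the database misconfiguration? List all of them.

Direct effects: the DNS resolver certificate expiry.
2 steps out: the legacy message queue overload.
3 steps out: the shared CDN node crash.
4 steps out: the auth service connection pool exhaustion.
Not reachable from it: the edge config service latency spike.

the DNS resolver certificate expiry, the auth service connection pool exhaustion, the legacy message queue overload, the shared CDN node crash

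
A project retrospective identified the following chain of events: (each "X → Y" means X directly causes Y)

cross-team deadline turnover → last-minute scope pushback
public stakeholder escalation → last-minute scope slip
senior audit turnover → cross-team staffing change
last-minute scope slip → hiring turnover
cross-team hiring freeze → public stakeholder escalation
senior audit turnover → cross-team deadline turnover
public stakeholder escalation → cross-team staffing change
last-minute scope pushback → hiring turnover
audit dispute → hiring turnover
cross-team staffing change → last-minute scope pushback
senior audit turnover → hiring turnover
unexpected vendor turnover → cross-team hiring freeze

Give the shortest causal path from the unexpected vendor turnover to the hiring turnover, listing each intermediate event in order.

the unexpected vendor turnover → the cross-team hiring freeze
the cross-team hiring freeze → the public stakeholder escalation
the public stakeholder escalation → the last-minute scope slip
the last-minute scope slip → the hiring turnover
Length: 4 steps.

the unexpected vendor turnover → the cross-team hiring freeze → the public stakeholder escalation → the last-minute scope slip → the hiring turnover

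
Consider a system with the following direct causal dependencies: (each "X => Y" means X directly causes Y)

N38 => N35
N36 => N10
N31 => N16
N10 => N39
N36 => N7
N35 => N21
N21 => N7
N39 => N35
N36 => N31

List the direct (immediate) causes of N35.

Upstream contributors include N36, N10, but only N38, N39 feed directly into N35.

N38, N39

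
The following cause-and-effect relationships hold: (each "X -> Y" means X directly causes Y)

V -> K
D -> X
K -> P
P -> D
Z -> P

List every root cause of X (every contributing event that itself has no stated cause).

V, Z

Tracing upstream from X: X ← D ← P ← K ← V.
A separate upstream branch: X ← D ← P ← Z.
Each of those chain origins has no stated cause.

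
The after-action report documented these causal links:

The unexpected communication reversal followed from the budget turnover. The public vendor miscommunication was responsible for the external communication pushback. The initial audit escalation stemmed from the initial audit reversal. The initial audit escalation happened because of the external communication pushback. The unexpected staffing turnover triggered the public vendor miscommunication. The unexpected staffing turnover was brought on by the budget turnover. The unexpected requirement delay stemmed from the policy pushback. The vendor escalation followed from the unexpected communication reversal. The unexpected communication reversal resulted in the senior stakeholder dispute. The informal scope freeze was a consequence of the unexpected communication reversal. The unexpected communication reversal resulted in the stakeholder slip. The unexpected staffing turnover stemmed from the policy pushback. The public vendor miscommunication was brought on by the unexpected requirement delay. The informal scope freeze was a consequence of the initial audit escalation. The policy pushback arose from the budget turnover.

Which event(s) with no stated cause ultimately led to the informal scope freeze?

Tracing upstream from the informal scope freeze: the informal scope freeze ← the unexpected communication reversal ← the budget turnover.
A separate upstream branch: the informal scope freeze ← the initial audit escalation ← the initial audit reversal.
Each of those chain origins has no stated cause.

the budget turnover, the initial audit reversal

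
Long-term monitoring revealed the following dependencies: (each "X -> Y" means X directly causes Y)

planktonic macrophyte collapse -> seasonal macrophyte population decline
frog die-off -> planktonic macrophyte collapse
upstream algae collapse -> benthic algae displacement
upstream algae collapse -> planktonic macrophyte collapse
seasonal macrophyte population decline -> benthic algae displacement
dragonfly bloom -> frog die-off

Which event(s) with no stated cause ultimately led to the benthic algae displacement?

Tracing upstream from the benthic algae displacement: the benthic algae displacement ← the seasonal macrophyte population decline ← the planktonic macrophyte collapse ← the frog die-off ← the dragonfly bloom.
A separate upstream branch: the benthic algae displacement ← the upstream algae collapse.
Each of those chain origins has no stated cause.

the dragonfly bloom, the upstream algae collapse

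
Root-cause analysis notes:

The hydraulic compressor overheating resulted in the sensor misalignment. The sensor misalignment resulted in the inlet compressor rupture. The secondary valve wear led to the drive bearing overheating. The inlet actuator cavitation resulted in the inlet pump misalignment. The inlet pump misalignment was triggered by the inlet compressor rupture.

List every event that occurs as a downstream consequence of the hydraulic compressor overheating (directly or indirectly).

the inlet compressor rupture, the inlet pump misalignment, the sensor misalignment

Direct effects: the sensor misalignment.
2 steps out: the inlet compressor rupture.
3 steps out: the inlet pump misalignment.
Not reachable from it: the secondary valve wear, the drive bearing overheating, the inlet actuator cavitation.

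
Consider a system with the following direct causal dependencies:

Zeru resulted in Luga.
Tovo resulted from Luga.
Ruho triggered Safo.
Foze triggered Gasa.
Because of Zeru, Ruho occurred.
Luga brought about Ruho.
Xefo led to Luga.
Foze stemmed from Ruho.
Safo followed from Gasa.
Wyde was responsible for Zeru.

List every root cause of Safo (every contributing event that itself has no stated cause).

Wyde, Xefo

Tracing upstream from Safo: Safo ← Ruho ← Zeru ← Wyde.
A separate upstream branch: Safo ← Ruho ← Luga ← Xefo.
Each of those chain origins has no stated cause.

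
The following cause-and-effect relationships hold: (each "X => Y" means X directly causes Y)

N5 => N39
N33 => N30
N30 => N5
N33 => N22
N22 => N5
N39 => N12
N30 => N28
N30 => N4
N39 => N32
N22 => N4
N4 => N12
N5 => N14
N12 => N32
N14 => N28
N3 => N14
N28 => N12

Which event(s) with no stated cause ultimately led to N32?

N3, N33

Tracing upstream from N32: N32 ← N39 ← N5 ← N30 ← N33.
A separate upstream branch: N32 ← N12 ← N28 ← N14 ← N3.
Each of those chain origins has no stated cause.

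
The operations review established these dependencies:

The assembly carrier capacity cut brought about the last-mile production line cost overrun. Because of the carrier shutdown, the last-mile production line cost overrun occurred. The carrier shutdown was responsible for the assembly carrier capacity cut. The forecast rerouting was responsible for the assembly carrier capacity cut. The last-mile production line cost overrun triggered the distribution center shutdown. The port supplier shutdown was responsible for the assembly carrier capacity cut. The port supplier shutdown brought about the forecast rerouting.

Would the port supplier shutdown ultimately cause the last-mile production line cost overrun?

Yes

There is a causal chain: the port supplier shutdown → the assembly carrier capacity cut → the last-mile production line cost overrun.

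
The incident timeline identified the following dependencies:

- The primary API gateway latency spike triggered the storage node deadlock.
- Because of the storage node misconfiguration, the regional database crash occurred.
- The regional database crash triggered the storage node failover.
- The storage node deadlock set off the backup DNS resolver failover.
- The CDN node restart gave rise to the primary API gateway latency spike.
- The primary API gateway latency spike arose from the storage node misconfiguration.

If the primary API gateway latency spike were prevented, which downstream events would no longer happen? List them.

the backup DNS resolver failover, the storage node deadlock

Downstream of the primary API gateway latency spike: the storage node deadlock, the backup DNS resolver failover.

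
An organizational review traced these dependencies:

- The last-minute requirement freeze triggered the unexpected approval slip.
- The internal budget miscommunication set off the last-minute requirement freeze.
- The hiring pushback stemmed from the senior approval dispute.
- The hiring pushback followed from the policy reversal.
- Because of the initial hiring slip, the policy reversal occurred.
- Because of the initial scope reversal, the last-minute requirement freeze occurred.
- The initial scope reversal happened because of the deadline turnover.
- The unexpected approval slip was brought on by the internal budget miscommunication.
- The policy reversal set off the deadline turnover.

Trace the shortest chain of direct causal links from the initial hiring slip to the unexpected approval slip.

the initial hiring slip → the policy reversal → the deadline turnover → the initial scope reversal → the last-minute requirement freeze → the unexpected approval slip

the initial hiring slip → the policy reversal
the policy reversal → the deadline turnover
the deadline turnover → the initial scope reversal
the initial scope reversal → the last-minute requirement freeze
the last-minute requirement freeze → the unexpected approval slip
Length: 5 steps.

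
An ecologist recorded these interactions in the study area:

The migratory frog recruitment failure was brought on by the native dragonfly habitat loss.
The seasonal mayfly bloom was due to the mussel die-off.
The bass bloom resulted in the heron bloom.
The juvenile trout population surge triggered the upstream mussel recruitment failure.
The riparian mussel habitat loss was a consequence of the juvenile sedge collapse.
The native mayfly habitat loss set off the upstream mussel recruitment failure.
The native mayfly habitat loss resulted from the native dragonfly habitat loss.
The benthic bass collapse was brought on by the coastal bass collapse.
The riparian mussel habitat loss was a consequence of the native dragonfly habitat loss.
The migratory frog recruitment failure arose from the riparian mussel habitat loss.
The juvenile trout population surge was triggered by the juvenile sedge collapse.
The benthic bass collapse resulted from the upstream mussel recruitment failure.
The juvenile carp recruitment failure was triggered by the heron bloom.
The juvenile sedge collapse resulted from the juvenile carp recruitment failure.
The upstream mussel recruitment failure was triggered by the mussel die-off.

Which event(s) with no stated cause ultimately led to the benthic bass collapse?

the bass bloom, the coastal bass collapse, the mussel die-off, the native dragonfly habitat loss

Tracing upstream from the benthic bass collapse: the benthic bass collapse ← the upstream mussel recruitment failure ← the mussel die-off.
A separate upstream branch: the benthic bass collapse ← the upstream mussel recruitment failure ← the juvenile trout population surge ← the juvenile sedge collapse ← the juvenile carp recruitment failure ← the heron bloom ← the bass bloom.
A separate upstream branch: the benthic bass collapse ← the upstream mussel recruitment failure ← the native mayfly habitat loss ← the native dragonfly habitat loss.
A separate upstream branch: the benthic bass collapse ← the coastal bass collapse.
Each of those chain origins has no stated cause.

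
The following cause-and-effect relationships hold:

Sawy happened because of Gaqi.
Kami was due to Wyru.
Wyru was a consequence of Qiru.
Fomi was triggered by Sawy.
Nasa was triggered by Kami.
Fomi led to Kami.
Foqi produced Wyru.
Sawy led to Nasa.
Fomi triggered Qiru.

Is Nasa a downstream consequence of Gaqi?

There is a causal chain: Gaqi → Sawy → Nasa.

Yes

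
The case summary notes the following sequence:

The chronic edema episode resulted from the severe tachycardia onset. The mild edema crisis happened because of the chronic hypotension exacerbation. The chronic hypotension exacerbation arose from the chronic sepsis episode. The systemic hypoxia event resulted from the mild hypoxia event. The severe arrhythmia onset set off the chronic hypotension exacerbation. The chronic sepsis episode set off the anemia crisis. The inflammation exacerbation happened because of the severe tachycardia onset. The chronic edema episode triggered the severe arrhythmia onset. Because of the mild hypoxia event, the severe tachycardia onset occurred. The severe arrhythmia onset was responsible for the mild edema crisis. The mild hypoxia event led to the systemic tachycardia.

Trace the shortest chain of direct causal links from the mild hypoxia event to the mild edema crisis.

the mild hypoxia event → the severe tachycardia onset
the severe tachycardia onset → the chronic edema episode
the chronic edema episode → the severe arrhythmia onset
the severe arrhythmia onset → the mild edema crisis
Length: 4 steps.

the mild hypoxia event → the severe tachycardia onset → the chronic edema episode → the severe arrhythmia onset → the mild edema crisis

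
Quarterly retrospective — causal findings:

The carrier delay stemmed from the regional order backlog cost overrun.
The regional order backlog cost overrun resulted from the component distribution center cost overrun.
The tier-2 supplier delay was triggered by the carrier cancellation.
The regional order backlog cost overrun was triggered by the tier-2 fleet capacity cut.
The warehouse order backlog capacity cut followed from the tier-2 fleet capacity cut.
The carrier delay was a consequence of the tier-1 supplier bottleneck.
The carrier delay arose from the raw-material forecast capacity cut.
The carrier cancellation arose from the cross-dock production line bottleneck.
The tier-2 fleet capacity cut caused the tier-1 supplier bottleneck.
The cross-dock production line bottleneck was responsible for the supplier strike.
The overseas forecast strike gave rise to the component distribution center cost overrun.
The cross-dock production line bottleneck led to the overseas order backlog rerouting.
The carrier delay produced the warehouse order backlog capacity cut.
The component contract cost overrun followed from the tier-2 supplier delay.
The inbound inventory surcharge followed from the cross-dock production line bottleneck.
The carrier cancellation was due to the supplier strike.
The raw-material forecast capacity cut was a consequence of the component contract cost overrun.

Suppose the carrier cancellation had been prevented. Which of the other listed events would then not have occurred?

the component contract cost overrun, the raw-material forecast capacity cut, the tier-2 supplier delay

Downstream of the carrier cancellation: the tier-2 supplier delay, the component contract cost overrun, the raw-material forecast capacity cut, the carrier delay, the warehouse order backlog capacity cut.
Of those, still caused via another path: the carrier delay, the warehouse order backlog capacity cut.
The remainder have no surviving cause.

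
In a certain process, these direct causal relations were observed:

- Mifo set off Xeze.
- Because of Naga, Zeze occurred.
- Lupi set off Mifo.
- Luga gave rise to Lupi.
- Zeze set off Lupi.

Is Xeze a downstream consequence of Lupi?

There is a causal chain: Lupi → Mifo → Xeze.

Yes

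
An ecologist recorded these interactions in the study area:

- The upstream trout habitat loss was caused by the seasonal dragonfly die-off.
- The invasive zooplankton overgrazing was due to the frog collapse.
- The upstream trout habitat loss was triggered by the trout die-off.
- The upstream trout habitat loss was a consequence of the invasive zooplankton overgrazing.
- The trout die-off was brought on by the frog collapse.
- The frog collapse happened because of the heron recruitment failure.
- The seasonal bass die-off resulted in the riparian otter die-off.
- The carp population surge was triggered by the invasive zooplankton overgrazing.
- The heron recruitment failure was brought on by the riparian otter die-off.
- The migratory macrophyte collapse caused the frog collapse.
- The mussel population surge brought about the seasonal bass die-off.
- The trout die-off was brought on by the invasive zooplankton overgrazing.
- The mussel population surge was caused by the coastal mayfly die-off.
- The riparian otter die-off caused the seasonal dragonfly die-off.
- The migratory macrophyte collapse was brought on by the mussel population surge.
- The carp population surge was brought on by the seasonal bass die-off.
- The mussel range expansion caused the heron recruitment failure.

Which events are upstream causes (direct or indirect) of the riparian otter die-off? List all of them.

the coastal mayfly die-off, the mussel population surge, the seasonal bass die-off

Immediate cause of the riparian otter die-off: the seasonal bass die-off.
Further upstream: the coastal mayfly die-off, the mussel population surge.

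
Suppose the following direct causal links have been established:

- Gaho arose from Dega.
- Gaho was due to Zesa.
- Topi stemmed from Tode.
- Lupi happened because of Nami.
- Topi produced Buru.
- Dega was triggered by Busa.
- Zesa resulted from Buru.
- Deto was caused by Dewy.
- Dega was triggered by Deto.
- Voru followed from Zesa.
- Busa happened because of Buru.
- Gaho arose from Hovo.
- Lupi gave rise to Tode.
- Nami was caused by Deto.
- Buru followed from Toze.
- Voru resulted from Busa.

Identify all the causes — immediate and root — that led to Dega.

Buru, Busa, Deto, Dewy, Lupi, Nami, Tode, Topi, Toze

Immediate causes of Dega: Deto, Busa.
Further upstream: Dewy, Toze, Nami, Lupi, Tode, Topi, Buru.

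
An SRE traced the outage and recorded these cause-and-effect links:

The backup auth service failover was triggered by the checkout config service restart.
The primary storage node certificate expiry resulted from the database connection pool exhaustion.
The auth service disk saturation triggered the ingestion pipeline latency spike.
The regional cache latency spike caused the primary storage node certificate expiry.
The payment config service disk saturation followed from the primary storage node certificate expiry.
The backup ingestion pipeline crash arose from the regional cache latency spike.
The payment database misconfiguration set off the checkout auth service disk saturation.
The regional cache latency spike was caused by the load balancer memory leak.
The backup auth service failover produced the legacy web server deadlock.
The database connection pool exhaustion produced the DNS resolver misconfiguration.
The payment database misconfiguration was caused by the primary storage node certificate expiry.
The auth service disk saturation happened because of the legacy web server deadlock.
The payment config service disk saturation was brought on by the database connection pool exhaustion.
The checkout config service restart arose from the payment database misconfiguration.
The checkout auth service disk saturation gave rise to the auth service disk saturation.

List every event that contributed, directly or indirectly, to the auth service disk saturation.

Immediate causes of the auth service disk saturation: the legacy web server deadlock, the checkout auth service disk saturation.
Further upstream: the database connection pool exhaustion, the load balancer memory leak, the regional cache latency spike, the primary storage node certificate expiry, the payment database misconfiguration, the checkout config service restart, the backup auth service failover.

the backup auth service failover, the checkout auth service disk saturation, the checkout config service restart, the database connection pool exhaustion, the legacy web server deadlock, the load balancer memory leak, the payment database misconfiguration, the primary storage node certificate expiry, the regional cache latency spike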